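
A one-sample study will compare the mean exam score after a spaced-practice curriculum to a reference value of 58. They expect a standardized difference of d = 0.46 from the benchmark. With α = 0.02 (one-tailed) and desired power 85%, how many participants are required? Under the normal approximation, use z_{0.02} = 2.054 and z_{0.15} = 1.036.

For a one-sample test: n = ((z_{α} + z_β) / d)².
z_{α} + z_β = 2.054 + 1.036 = 3.090.
n = (3.090 / 0.46)² = 6.717² = 45.12.
Round up.

n = 46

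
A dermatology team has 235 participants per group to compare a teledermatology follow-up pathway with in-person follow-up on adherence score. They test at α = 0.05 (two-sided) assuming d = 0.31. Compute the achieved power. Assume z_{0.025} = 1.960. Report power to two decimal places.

power ≈ 0.92

For two equal groups, power = Φ(d·√(n/2) − z_{α/2}).
d·√(n/2) = 0.31 × √(235/2) = 0.31 × 10.840 = 3.360.
z_β = 3.360 − 1.960 = 1.400.
Power = Φ(1.400) = 0.919.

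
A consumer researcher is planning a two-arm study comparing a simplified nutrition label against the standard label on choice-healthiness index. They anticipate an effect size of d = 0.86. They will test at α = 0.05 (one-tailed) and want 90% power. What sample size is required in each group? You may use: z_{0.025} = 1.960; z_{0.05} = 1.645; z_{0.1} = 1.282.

For two independent groups with equal n: n = 2·((z_{α} + z_β) / d)².
z_{α} + z_β = 1.645 + 1.282 = 2.927.
n = 2 × (2.927 / 0.86)² = 2 × 3.403² = 2 × 11.58 = 23.2.
Round up to the next whole participant.

n = 24 per group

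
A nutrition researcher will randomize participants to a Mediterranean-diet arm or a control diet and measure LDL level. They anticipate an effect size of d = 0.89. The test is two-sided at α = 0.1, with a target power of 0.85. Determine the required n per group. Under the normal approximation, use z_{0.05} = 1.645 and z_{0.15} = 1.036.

For two independent groups with equal n: n = 2·((z_{α/2} + z_β) / d)².
z_{α/2} + z_β = 1.645 + 1.036 = 2.681.
n = 2 × (2.681 / 0.89)² = 2 × 3.012² = 2 × 9.07 = 18.1.
Round up to the next whole participant.

n = 19 per group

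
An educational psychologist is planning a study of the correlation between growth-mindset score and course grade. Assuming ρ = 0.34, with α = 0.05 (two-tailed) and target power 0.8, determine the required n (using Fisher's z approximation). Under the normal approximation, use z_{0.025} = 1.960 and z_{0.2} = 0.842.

Fisher's z: C = ½·ln((1+r)/(1−r)) = ½·ln(2.0303) = 0.3541.
n = ((z_{α/2} + z_β)/C)² + 3.
(1.960 + 0.842) / 0.3541 = 2.802 / 0.3541 = 7.913.
n = 7.913² + 3 = 62.62 + 3 = 65.6.
Round up.

n = 66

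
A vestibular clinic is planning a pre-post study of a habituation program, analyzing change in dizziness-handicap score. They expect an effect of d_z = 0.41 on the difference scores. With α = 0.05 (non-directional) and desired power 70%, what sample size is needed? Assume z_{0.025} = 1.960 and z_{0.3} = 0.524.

For a paired (one-sample on differences) test: n = ((z_{α/2} + z_β) / d)².
z_{α/2} + z_β = 1.960 + 0.524 = 2.484.
n = (2.484 / 0.41)² = 6.059² = 36.71.
Round up.

n = 37 pairs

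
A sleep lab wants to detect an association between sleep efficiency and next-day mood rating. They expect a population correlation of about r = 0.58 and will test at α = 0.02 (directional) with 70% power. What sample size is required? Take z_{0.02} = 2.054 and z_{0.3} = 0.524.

n = 19

Fisher's z: C = ½·ln((1+r)/(1−r)) = ½·ln(3.7619) = 0.6625.
n = ((z_{α} + z_β)/C)² + 3.
(2.054 + 0.524) / 0.6625 = 2.578 / 0.6625 = 3.891.
n = 3.891² + 3 = 15.14 + 3 = 18.1.
Round up.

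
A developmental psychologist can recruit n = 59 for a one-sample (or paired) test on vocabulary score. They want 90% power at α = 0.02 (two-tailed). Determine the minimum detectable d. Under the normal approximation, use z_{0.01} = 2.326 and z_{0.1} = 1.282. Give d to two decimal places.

d_min ≈ 0.47

For a single sample (or paired design) of n = 59: d_min = (z_{α/2} + z_β)/√n.
z-sum = 2.326 + 1.282 = 3.608.
d_min = 3.608 / √59 = 3.608 / 7.681 = 0.470.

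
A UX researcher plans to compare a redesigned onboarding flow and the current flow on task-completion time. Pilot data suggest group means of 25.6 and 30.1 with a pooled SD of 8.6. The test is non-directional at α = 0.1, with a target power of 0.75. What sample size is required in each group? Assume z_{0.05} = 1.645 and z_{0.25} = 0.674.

n = 40 per group

Cohen's d = |M₁ − M₂| / SD_pooled = |25.6 − 30.1| / 8.6 = 4.5 / 8.6 = 0.523.
For two independent groups with equal n: n = 2·((z_{α/2} + z_β) / d)².
z_{α/2} + z_β = 1.645 + 0.674 = 2.319.
n = 2 × (2.319 / 0.523)² = 2 × 4.434² = 2 × 19.66 = 39.3.
Round up to the next whole participant.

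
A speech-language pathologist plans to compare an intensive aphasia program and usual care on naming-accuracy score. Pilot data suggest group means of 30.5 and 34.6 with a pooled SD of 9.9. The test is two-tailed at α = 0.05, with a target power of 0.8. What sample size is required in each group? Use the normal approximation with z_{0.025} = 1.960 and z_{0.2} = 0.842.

Cohen's d = |M₁ − M₂| / SD_pooled = |30.5 − 34.6| / 9.9 = 4.1 / 9.9 = 0.414.
For two independent groups with equal n: n = 2·((z_{α/2} + z_β) / d)².
z_{α/2} + z_β = 1.960 + 0.842 = 2.802.
n = 2 × (2.802 / 0.414)² = 2 × 6.768² = 2 × 45.81 = 91.6.
Round up to the next whole participant.

n = 92 per group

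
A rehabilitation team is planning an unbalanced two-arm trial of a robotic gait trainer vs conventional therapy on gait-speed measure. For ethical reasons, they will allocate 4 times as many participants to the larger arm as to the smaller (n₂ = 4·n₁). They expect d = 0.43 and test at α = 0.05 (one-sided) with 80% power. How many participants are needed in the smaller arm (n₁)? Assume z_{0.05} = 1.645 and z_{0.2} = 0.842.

n₁ = 42

With allocation ratio k = n₂/n₁ = 4, Var(x̄₁−x̄₂) = σ²(1/n₁ + 1/(k·n₁)) = σ²·(k+1)/(k·n₁).
So n₁ = (1 + 1/k)·((z_{α} + z_β)/d)² = 1.250 × (2.487/0.43)².
n₁ = 1.250 × 33.45 = 41.8.
Round up: n₁ = 42, giving n₂ = 4 × 42 = 168.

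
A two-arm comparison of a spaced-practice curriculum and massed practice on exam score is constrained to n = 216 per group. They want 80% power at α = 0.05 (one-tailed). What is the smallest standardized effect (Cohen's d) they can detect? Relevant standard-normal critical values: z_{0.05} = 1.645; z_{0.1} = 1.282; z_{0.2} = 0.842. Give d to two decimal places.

For two independent groups of n = 216 each: d_min = (z_{α} + z_β)·√(2/n).
z-sum = 1.645 + 0.842 = 2.487.
d_min = 2.487 × √(2/216) = 2.487 × 0.0962 = 0.239.

d_min ≈ 0.24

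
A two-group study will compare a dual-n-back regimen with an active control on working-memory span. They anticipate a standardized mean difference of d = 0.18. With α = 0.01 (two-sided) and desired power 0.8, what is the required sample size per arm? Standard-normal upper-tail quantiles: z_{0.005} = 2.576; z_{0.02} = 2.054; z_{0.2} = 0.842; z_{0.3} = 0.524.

n = 722 per group

For two independent groups with equal n: n = 2·((z_{α/2} + z_β) / d)².
z_{α/2} + z_β = 2.576 + 0.842 = 3.418.
n = 2 × (3.418 / 0.18)² = 2 × 18.989² = 2 × 360.58 = 721.2.
Round up to the next whole participant.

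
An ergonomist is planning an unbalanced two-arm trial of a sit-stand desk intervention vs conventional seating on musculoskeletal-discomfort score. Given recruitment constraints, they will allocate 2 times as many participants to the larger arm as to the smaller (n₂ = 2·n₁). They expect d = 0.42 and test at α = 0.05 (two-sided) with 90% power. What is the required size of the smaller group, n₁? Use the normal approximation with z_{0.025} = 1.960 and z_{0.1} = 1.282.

n₁ = 90

With allocation ratio k = n₂/n₁ = 2, Var(x̄₁−x̄₂) = σ²(1/n₁ + 1/(k·n₁)) = σ²·(k+1)/(k·n₁).
So n₁ = (1 + 1/k)·((z_{α/2} + z_β)/d)² = 1.500 × (3.242/0.42)².
n₁ = 1.500 × 59.58 = 89.4.
Round up: n₁ = 90, giving n₂ = 2 × 90 = 180.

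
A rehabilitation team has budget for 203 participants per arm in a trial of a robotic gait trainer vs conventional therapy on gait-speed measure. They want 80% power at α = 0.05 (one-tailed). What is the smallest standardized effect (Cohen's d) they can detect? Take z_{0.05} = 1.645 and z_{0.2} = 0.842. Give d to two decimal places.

For two independent groups of n = 203 each: d_min = (z_{α} + z_β)·√(2/n).
z-sum = 1.645 + 0.842 = 2.487.
d_min = 2.487 × √(2/203) = 2.487 × 0.0993 = 0.247.

d_min ≈ 0.25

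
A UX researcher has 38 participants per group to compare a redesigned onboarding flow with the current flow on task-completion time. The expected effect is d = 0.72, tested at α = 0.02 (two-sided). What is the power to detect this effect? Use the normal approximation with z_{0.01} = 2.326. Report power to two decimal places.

For two equal groups, power = Φ(d·√(n/2) − z_{α/2}).
d·√(n/2) = 0.72 × √(38/2) = 0.72 × 4.359 = 3.138.
z_β = 3.138 − 2.326 = 0.812.
Power = Φ(0.812) = 0.792.

power ≈ 0.79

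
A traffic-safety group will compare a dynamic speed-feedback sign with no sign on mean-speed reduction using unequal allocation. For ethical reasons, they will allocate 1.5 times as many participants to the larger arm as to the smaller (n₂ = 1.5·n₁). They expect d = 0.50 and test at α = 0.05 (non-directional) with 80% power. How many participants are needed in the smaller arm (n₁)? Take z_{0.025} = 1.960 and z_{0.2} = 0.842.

With allocation ratio k = n₂/n₁ = 1.5, Var(x̄₁−x̄₂) = σ²(1/n₁ + 1/(k·n₁)) = σ²·(k+1)/(k·n₁).
So n₁ = (1 + 1/k)·((z_{α/2} + z_β)/d)² = 1.667 × (2.802/0.50)².
n₁ = 1.667 × 31.40 = 52.3.
Round up: n₁ = 53, giving n₂ = ⌈1.5 × 53⌉ = ⌈79.5⌉ = 80.

n₁ = 53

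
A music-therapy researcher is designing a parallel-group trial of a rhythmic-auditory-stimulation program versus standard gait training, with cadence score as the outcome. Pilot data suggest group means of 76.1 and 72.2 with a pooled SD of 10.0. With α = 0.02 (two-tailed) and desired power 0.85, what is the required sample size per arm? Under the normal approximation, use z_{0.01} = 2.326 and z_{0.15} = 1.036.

n = 149 per group

Cohen's d = |M₁ − M₂| / SD_pooled = |76.1 − 72.2| / 10.0 = 3.9 / 10.0 = 0.390.
For two independent groups with equal n: n = 2·((z_{α/2} + z_β) / d)².
z_{α/2} + z_β = 2.326 + 1.036 = 3.362.
n = 2 × (3.362 / 0.390)² = 2 × 8.621² = 2 × 74.31 = 148.6.
Round up to the next whole participant.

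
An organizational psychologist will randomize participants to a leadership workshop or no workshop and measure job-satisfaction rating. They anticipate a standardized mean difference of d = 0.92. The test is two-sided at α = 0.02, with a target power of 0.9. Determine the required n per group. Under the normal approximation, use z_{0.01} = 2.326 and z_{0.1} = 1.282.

n = 31 per group

For two independent groups with equal n: n = 2·((z_{α/2} + z_β) / d)².
z_{α/2} + z_β = 2.326 + 1.282 = 3.608.
n = 2 × (3.608 / 0.92)² = 2 × 3.922² = 2 × 15.38 = 30.8.
Round up to the next whole participant.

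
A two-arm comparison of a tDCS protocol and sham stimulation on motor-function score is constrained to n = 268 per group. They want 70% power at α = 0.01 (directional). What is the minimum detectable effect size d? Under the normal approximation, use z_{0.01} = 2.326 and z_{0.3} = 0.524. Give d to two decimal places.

For two independent groups of n = 268 each: d_min = (z_{α} + z_β)·√(2/n).
z-sum = 2.326 + 0.524 = 2.850.
d_min = 2.850 × √(2/268) = 2.850 × 0.0864 = 0.246.

d_min ≈ 0.25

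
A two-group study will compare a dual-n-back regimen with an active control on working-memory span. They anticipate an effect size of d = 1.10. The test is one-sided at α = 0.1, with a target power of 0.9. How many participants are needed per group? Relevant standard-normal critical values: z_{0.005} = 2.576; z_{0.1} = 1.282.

For two independent groups with equal n: n = 2·((z_{α} + z_β) / d)².
z_{α} + z_β = 1.282 + 1.282 = 2.564.
n = 2 × (2.564 / 1.10)² = 2 × 2.331² = 2 × 5.43 = 10.9.
Round up to the next whole participant.

n = 11 per group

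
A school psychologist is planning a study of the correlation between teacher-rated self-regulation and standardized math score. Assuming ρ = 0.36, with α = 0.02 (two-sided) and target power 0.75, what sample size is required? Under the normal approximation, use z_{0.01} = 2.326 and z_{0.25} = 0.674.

Fisher's z: C = ½·ln((1+r)/(1−r)) = ½·ln(2.1250) = 0.3769.
n = ((z_{α/2} + z_β)/C)² + 3.
(2.326 + 0.674) / 0.3769 = 3.000 / 0.3769 = 7.960.
n = 7.960² + 3 = 63.36 + 3 = 66.4.
Round up.

n = 67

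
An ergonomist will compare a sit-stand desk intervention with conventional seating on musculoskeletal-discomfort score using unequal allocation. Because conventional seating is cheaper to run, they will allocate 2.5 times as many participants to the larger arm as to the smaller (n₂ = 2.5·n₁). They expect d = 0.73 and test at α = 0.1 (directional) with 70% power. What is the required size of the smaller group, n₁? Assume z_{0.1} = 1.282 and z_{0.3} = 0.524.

n₁ = 9

With allocation ratio k = n₂/n₁ = 2.5, Var(x̄₁−x̄₂) = σ²(1/n₁ + 1/(k·n₁)) = σ²·(k+1)/(k·n₁).
So n₁ = (1 + 1/k)·((z_{α} + z_β)/d)² = 1.400 × (1.806/0.73)².
n₁ = 1.400 × 6.12 = 8.6.
Round up: n₁ = 9, giving n₂ = ⌈2.5 × 9⌉ = ⌈22.5⌉ = 23.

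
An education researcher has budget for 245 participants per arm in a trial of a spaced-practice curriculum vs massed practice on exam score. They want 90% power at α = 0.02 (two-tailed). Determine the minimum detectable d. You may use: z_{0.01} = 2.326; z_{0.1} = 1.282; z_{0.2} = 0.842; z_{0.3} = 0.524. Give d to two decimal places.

For two independent groups of n = 245 each: d_min = (z_{α/2} + z_β)·√(2/n).
z-sum = 2.326 + 1.282 = 3.608.
d_min = 3.608 × √(2/245) = 3.608 × 0.0904 = 0.326.

d_min ≈ 0.33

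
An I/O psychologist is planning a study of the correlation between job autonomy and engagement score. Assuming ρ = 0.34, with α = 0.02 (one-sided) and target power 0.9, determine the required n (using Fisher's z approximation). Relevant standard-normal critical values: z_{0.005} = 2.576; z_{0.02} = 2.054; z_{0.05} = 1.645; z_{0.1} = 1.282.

n = 92

Fisher's z: C = ½·ln((1+r)/(1−r)) = ½·ln(2.0303) = 0.3541.
n = ((z_{α} + z_β)/C)² + 3.
(2.054 + 1.282) / 0.3541 = 3.336 / 0.3541 = 9.421.
n = 9.421² + 3 = 88.76 + 3 = 91.8.
Round up.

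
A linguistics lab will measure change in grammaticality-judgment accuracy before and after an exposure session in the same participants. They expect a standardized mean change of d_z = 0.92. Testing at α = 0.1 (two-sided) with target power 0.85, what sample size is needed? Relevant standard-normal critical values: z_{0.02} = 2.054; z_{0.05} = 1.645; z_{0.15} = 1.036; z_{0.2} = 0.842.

For a paired (one-sample on differences) test: n = ((z_{α/2} + z_β) / d)².
z_{α/2} + z_β = 1.645 + 1.036 = 2.681.
n = (2.681 / 0.92)² = 2.914² = 8.49.
Round up.

n = 9 pairs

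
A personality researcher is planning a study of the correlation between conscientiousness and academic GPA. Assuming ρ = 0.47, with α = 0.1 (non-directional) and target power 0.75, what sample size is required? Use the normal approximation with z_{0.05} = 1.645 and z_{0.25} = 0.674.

n = 24

Fisher's z: C = ½·ln((1+r)/(1−r)) = ½·ln(2.7736) = 0.5101.
n = ((z_{α/2} + z_β)/C)² + 3.
(1.645 + 0.674) / 0.5101 = 2.319 / 0.5101 = 4.546.
n = 4.546² + 3 = 20.67 + 3 = 23.7.
Round up.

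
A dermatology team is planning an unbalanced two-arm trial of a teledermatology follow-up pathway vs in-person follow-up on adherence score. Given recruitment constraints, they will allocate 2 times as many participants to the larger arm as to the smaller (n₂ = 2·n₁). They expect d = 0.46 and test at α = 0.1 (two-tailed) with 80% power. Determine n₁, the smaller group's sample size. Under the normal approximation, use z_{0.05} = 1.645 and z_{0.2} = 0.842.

With allocation ratio k = n₂/n₁ = 2, Var(x̄₁−x̄₂) = σ²(1/n₁ + 1/(k·n₁)) = σ²·(k+1)/(k·n₁).
So n₁ = (1 + 1/k)·((z_{α/2} + z_β)/d)² = 1.500 × (2.487/0.46)².
n₁ = 1.500 × 29.23 = 43.8.
Round up: n₁ = 44, giving n₂ = 2 × 44 = 88.

n₁ = 44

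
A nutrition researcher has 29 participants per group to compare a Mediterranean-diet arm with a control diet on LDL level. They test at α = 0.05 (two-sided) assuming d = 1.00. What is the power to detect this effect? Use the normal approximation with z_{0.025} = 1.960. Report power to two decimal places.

For two equal groups, power = Φ(d·√(n/2) − z_{α/2}).
d·√(n/2) = 1.00 × √(29/2) = 1.00 × 3.808 = 3.808.
z_β = 3.808 − 1.960 = 1.848.
Power = Φ(1.848) = 0.968.

power ≈ 0.97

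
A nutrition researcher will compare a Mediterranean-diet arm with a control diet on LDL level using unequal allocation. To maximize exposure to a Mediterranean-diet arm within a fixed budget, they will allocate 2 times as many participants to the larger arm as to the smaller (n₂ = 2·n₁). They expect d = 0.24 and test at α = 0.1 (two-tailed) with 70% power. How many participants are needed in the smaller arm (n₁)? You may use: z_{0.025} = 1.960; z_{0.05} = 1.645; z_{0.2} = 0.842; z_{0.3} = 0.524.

n₁ = 123

With allocation ratio k = n₂/n₁ = 2, Var(x̄₁−x̄₂) = σ²(1/n₁ + 1/(k·n₁)) = σ²·(k+1)/(k·n₁).
So n₁ = (1 + 1/k)·((z_{α/2} + z_β)/d)² = 1.500 × (2.169/0.24)².
n₁ = 1.500 × 81.68 = 122.5.
Round up: n₁ = 123, giving n₂ = 2 × 123 = 246.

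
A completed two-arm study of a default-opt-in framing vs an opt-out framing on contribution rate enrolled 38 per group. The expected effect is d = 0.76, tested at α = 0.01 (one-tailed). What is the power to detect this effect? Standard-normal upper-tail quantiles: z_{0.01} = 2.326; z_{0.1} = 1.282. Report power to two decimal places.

For two equal groups, power = Φ(d·√(n/2) − z_{α}).
d·√(n/2) = 0.76 × √(38/2) = 0.76 × 4.359 = 3.313.
z_β = 3.313 − 2.326 = 0.987.
Power = Φ(0.987) = 0.838.

power ≈ 0.84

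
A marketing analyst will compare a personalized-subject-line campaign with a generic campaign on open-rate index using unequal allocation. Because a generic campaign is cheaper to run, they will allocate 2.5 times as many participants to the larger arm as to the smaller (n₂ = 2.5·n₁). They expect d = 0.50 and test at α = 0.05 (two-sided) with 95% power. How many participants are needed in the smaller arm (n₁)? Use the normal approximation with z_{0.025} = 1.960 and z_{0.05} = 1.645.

With allocation ratio k = n₂/n₁ = 2.5, Var(x̄₁−x̄₂) = σ²(1/n₁ + 1/(k·n₁)) = σ²·(k+1)/(k·n₁).
So n₁ = (1 + 1/k)·((z_{α/2} + z_β)/d)² = 1.400 × (3.605/0.50)².
n₁ = 1.400 × 51.98 = 72.8.
Round up: n₁ = 73, giving n₂ = ⌈2.5 × 73⌉ = ⌈182.5⌉ = 183.

n₁ = 73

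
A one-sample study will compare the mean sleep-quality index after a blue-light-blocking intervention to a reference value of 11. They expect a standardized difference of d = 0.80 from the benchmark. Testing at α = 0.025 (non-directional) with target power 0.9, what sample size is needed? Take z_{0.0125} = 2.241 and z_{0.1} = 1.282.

n = 20

For a one-sample test: n = ((z_{α/2} + z_β) / d)².
z_{α/2} + z_β = 2.241 + 1.282 = 3.523.
n = (3.523 / 0.80)² = 4.404² = 19.39.
Round up.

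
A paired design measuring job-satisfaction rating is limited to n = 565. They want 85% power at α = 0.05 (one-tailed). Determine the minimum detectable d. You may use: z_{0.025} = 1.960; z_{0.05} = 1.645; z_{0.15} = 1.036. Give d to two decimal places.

For a single sample (or paired design) of n = 565: d_min = (z_{α} + z_β)/√n.
z-sum = 1.645 + 1.036 = 2.681.
d_min = 2.681 / √565 = 2.681 / 23.770 = 0.113.

d_min ≈ 0.11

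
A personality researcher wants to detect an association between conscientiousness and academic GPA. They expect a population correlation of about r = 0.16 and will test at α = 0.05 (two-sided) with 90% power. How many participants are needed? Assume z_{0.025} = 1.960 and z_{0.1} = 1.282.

n = 407

Fisher's z: C = ½·ln((1+r)/(1−r)) = ½·ln(1.3810) = 0.1614.
n = ((z_{α/2} + z_β)/C)² + 3.
(1.960 + 1.282) / 0.1614 = 3.242 / 0.1614 = 20.087.
n = 20.087² + 3 = 403.48 + 3 = 406.5.
Round up.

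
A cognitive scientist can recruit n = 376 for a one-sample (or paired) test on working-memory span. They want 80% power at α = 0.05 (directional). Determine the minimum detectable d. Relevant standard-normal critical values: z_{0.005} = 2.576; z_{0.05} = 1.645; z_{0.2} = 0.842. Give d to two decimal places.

d_min ≈ 0.13

For a single sample (or paired design) of n = 376: d_min = (z_{α} + z_β)/√n.
z-sum = 1.645 + 0.842 = 2.487.
d_min = 2.487 / √376 = 2.487 / 19.391 = 0.128.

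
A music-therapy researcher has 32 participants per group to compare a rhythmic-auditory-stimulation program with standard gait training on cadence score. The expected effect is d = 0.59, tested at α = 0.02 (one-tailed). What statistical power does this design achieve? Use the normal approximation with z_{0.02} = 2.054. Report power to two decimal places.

power ≈ 0.62

For two equal groups, power = Φ(d·√(n/2) − z_{α}).
d·√(n/2) = 0.59 × √(32/2) = 0.59 × 4.000 = 2.360.
z_β = 2.360 − 2.054 = 0.306.
Power = Φ(0.306) = 0.620.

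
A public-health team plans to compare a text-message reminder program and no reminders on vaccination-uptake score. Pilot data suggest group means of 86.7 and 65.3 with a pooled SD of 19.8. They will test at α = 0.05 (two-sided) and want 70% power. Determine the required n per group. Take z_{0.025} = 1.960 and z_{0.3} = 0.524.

n = 11 per group

Cohen's d = |M₁ − M₂| / SD_pooled = |86.7 − 65.3| / 19.8 = 21.4 / 19.8 = 1.081.
For two independent groups with equal n: n = 2·((z_{α/2} + z_β) / d)².
z_{α/2} + z_β = 1.960 + 0.524 = 2.484.
n = 2 × (2.484 / 1.081)² = 2 × 2.298² = 2 × 5.28 = 10.6.
Round up to the next whole participant.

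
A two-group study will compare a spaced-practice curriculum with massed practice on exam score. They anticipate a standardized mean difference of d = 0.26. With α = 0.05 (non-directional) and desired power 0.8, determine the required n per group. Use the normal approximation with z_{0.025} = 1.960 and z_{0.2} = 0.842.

n = 233 per group

For two independent groups with equal n: n = 2·((z_{α/2} + z_β) / d)².
z_{α/2} + z_β = 1.960 + 0.842 = 2.802.
n = 2 × (2.802 / 0.26)² = 2 × 10.777² = 2 × 116.14 = 232.3.
Round up to the next whole participant.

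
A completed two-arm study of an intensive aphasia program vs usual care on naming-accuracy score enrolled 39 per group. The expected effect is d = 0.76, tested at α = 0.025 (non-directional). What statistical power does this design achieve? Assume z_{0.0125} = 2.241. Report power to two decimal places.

power ≈ 0.87

For two equal groups, power = Φ(d·√(n/2) − z_{α/2}).
d·√(n/2) = 0.76 × √(39/2) = 0.76 × 4.416 = 3.356.
z_β = 3.356 − 2.241 = 1.115.
Power = Φ(1.115) = 0.868.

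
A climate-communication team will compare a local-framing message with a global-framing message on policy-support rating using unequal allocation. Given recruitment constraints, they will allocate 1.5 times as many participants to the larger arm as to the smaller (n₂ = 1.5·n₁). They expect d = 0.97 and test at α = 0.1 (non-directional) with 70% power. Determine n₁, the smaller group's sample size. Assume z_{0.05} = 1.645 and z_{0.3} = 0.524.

With allocation ratio k = n₂/n₁ = 1.5, Var(x̄₁−x̄₂) = σ²(1/n₁ + 1/(k·n₁)) = σ²·(k+1)/(k·n₁).
So n₁ = (1 + 1/k)·((z_{α/2} + z_β)/d)² = 1.667 × (2.169/0.97)².
n₁ = 1.667 × 5.00 = 8.3.
Round up: n₁ = 9, giving n₂ = ⌈1.5 × 9⌉ = ⌈13.5⌉ = 14.

n₁ = 9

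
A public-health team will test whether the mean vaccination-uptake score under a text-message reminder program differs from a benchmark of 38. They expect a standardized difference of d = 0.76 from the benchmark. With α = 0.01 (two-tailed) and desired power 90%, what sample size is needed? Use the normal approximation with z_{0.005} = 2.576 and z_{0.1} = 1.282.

n = 26

For a one-sample test: n = ((z_{α/2} + z_β) / d)².
z_{α/2} + z_β = 2.576 + 1.282 = 3.858.
n = (3.858 / 0.76)² = 5.076² = 25.77.
Round up.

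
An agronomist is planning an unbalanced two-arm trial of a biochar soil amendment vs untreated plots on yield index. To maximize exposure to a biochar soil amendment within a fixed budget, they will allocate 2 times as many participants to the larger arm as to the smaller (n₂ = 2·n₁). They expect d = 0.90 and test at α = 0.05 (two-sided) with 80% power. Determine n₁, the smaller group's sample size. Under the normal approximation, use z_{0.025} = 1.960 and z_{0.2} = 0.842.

n₁ = 15

With allocation ratio k = n₂/n₁ = 2, Var(x̄₁−x̄₂) = σ²(1/n₁ + 1/(k·n₁)) = σ²·(k+1)/(k·n₁).
So n₁ = (1 + 1/k)·((z_{α/2} + z_β)/d)² = 1.500 × (2.802/0.90)².
n₁ = 1.500 × 9.69 = 14.5.
Round up: n₁ = 15, giving n₂ = 2 × 15 = 30.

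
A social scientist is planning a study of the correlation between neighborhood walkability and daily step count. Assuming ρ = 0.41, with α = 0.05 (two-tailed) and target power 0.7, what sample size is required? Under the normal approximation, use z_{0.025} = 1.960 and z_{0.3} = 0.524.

n = 36

Fisher's z: C = ½·ln((1+r)/(1−r)) = ½·ln(2.3898) = 0.4356.
n = ((z_{α/2} + z_β)/C)² + 3.
(1.960 + 0.524) / 0.4356 = 2.484 / 0.4356 = 5.702.
n = 5.702² + 3 = 32.52 + 3 = 35.5.
Round up.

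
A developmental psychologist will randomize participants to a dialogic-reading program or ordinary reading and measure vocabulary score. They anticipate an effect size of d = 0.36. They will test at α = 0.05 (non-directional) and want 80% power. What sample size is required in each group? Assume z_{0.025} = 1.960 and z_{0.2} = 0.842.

For two independent groups with equal n: n = 2·((z_{α/2} + z_β) / d)².
z_{α/2} + z_β = 1.960 + 0.842 = 2.802.
n = 2 × (2.802 / 0.36)² = 2 × 7.783² = 2 × 60.58 = 121.2.
Round up to the next whole participant.

n = 122 per group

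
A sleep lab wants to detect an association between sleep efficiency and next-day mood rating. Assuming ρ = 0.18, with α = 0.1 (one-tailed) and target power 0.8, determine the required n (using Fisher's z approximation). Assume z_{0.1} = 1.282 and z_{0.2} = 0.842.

n = 140

Fisher's z: C = ½·ln((1+r)/(1−r)) = ½·ln(1.4390) = 0.1820.
n = ((z_{α} + z_β)/C)² + 3.
(1.282 + 0.842) / 0.1820 = 2.124 / 0.1820 = 11.670.
n = 11.670² + 3 = 136.20 + 3 = 139.2.
Round up.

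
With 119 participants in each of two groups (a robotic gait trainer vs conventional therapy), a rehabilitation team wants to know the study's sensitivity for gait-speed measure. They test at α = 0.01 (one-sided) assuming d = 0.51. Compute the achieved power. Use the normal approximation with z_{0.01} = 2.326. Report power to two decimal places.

power ≈ 0.95

For two equal groups, power = Φ(d·√(n/2) − z_{α}).
d·√(n/2) = 0.51 × √(119/2) = 0.51 × 7.714 = 3.934.
z_β = 3.934 − 2.326 = 1.608.
Power = Φ(1.608) = 0.946.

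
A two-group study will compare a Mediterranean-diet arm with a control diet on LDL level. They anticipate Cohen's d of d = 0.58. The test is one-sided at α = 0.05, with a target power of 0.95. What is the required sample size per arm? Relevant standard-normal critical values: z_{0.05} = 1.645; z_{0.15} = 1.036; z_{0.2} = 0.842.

For two independent groups with equal n: n = 2·((z_{α} + z_β) / d)².
z_{α} + z_β = 1.645 + 1.645 = 3.290.
n = 2 × (3.290 / 0.58)² = 2 × 5.672² = 2 × 32.18 = 64.4.
Round up to the next whole participant.

n = 65 per group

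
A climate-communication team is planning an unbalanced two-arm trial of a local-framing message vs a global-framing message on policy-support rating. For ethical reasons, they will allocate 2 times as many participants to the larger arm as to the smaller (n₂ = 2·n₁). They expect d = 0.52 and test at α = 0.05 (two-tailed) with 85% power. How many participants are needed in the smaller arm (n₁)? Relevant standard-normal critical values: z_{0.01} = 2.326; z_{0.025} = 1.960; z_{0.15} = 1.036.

n₁ = 50

With allocation ratio k = n₂/n₁ = 2, Var(x̄₁−x̄₂) = σ²(1/n₁ + 1/(k·n₁)) = σ²·(k+1)/(k·n₁).
So n₁ = (1 + 1/k)·((z_{α/2} + z_β)/d)² = 1.500 × (2.996/0.52)².
n₁ = 1.500 × 33.20 = 49.8.
Round up: n₁ = 50, giving n₂ = 2 × 50 = 100.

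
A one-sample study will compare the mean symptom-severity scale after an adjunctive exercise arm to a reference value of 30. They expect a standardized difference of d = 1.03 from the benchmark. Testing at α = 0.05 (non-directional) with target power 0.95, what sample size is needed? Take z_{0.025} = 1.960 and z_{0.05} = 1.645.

n = 13

For a one-sample test: n = ((z_{α/2} + z_β) / d)².
z_{α/2} + z_β = 1.960 + 1.645 = 3.605.
n = (3.605 / 1.03)² = 3.500² = 12.25.
Round up.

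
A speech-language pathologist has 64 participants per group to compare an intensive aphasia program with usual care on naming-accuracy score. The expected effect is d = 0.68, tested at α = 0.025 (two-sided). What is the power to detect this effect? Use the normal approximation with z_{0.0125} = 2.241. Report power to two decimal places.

For two equal groups, power = Φ(d·√(n/2) − z_{α/2}).
d·√(n/2) = 0.68 × √(64/2) = 0.68 × 5.657 = 3.847.
z_β = 3.847 − 2.241 = 1.606.
Power = Φ(1.606) = 0.946.

power ≈ 0.95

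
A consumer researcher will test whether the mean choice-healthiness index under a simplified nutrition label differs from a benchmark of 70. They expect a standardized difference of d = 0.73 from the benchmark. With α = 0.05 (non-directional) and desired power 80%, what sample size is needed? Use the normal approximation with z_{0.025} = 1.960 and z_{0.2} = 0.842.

For a one-sample test: n = ((z_{α/2} + z_β) / d)².
z_{α/2} + z_β = 1.960 + 0.842 = 2.802.
n = (2.802 / 0.73)² = 3.838² = 14.73.
Round up.

n = 15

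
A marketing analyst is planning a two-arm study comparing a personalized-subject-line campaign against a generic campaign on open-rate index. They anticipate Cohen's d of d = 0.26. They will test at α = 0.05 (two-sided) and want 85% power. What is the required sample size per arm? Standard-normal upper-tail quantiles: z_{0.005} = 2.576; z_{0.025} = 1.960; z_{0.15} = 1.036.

For two independent groups with equal n: n = 2·((z_{α/2} + z_β) / d)².
z_{α/2} + z_β = 1.960 + 1.036 = 2.996.
n = 2 × (2.996 / 0.26)² = 2 × 11.523² = 2 × 132.78 = 265.6.
Round up to the next whole participant.

n = 266 per group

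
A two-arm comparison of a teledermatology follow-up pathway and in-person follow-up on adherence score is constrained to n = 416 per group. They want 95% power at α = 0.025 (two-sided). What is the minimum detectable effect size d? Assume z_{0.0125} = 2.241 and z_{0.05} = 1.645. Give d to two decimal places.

For two independent groups of n = 416 each: d_min = (z_{α/2} + z_β)·√(2/n).
z-sum = 2.241 + 1.645 = 3.886.
d_min = 3.886 × √(2/416) = 3.886 × 0.0693 = 0.269.

d_min ≈ 0.27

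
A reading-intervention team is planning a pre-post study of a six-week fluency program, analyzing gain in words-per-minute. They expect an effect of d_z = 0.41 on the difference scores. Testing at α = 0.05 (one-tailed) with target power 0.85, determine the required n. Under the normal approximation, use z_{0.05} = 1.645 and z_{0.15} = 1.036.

For a paired (one-sample on differences) test: n = ((z_{α} + z_β) / d)².
z_{α} + z_β = 1.645 + 1.036 = 2.681.
n = (2.681 / 0.41)² = 6.539² = 42.76.
Round up.

n = 43 pairs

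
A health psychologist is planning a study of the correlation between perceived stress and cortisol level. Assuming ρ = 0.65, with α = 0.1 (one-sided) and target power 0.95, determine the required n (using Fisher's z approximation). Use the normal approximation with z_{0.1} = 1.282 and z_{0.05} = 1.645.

Fisher's z: C = ½·ln((1+r)/(1−r)) = ½·ln(4.7143) = 0.7753.
n = ((z_{α} + z_β)/C)² + 3.
(1.282 + 1.645) / 0.7753 = 2.927 / 0.7753 = 3.775.
n = 3.775² + 3 = 14.25 + 3 = 17.3.
Round up.

n = 18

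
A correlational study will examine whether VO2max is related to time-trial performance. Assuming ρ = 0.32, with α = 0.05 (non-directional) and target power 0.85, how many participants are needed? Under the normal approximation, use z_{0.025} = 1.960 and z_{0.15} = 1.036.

Fisher's z: C = ½·ln((1+r)/(1−r)) = ½·ln(1.9412) = 0.3316.
n = ((z_{α/2} + z_β)/C)² + 3.
(1.960 + 1.036) / 0.3316 = 2.996 / 0.3316 = 9.035.
n = 9.035² + 3 = 81.63 + 3 = 84.6.
Round up.

n = 85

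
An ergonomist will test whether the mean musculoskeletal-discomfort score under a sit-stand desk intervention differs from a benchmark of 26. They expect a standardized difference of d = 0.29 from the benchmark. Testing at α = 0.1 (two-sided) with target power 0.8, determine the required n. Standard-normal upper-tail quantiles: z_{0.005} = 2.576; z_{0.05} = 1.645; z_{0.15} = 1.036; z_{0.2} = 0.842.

For a one-sample test: n = ((z_{α/2} + z_β) / d)².
z_{α/2} + z_β = 1.645 + 0.842 = 2.487.
n = (2.487 / 0.29)² = 8.576² = 73.55.
Round up.

n = 74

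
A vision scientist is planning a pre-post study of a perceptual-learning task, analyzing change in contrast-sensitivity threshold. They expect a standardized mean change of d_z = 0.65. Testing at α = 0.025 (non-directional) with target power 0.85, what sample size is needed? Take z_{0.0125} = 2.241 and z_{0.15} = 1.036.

For a paired (one-sample on differences) test: n = ((z_{α/2} + z_β) / d)².
z_{α/2} + z_β = 2.241 + 1.036 = 3.277.
n = (3.277 / 0.65)² = 5.042² = 25.42.
Round up.

n = 26 pairs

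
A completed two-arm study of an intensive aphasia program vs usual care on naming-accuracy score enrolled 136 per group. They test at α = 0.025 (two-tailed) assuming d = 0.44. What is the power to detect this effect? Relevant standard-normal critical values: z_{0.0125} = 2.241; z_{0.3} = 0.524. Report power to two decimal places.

power ≈ 0.92

For two equal groups, power = Φ(d·√(n/2) − z_{α/2}).
d·√(n/2) = 0.44 × √(136/2) = 0.44 × 8.246 = 3.628.
z_β = 3.628 − 2.241 = 1.387.
Power = Φ(1.387) = 0.917.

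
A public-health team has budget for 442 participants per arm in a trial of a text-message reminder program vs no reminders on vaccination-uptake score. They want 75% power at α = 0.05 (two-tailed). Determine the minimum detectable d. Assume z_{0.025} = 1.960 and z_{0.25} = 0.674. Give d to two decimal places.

d_min ≈ 0.18

For two independent groups of n = 442 each: d_min = (z_{α/2} + z_β)·√(2/n).
z-sum = 1.960 + 0.674 = 2.634.
d_min = 2.634 × √(2/442) = 2.634 × 0.0673 = 0.177.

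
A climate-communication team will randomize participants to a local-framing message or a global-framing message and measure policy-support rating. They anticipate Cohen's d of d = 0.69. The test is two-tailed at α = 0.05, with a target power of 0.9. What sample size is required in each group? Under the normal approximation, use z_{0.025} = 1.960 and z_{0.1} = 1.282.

For two independent groups with equal n: n = 2·((z_{α/2} + z_β) / d)².
z_{α/2} + z_β = 1.960 + 1.282 = 3.242.
n = 2 × (3.242 / 0.69)² = 2 × 4.699² = 2 × 22.08 = 44.2.
Round up to the next whole participant.

n = 45 per group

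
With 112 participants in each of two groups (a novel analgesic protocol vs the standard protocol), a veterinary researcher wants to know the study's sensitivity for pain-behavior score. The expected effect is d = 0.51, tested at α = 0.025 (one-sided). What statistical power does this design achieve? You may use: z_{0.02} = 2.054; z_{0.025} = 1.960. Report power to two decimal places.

power ≈ 0.97

For two equal groups, power = Φ(d·√(n/2) − z_{α}).
d·√(n/2) = 0.51 × √(112/2) = 0.51 × 7.483 = 3.816.
z_β = 3.816 − 1.960 = 1.856.
Power = Φ(1.856) = 0.968.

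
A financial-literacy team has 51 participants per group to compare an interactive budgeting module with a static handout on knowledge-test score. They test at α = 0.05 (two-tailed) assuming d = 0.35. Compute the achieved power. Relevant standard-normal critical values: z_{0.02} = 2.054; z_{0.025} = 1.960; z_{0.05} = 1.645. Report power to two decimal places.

power ≈ 0.42

For two equal groups, power = Φ(d·√(n/2) − z_{α/2}).
d·√(n/2) = 0.35 × √(51/2) = 0.35 × 5.050 = 1.767.
z_β = 1.767 − 1.960 = -0.193.
Power = Φ(-0.193) = 0.424.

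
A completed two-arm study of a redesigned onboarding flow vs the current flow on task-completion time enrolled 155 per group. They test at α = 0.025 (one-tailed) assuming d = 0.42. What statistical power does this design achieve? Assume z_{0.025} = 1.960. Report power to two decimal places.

power ≈ 0.96

For two equal groups, power = Φ(d·√(n/2) − z_{α}).
d·√(n/2) = 0.42 × √(155/2) = 0.42 × 8.803 = 3.697.
z_β = 3.697 − 1.960 = 1.737.
Power = Φ(1.737) = 0.959.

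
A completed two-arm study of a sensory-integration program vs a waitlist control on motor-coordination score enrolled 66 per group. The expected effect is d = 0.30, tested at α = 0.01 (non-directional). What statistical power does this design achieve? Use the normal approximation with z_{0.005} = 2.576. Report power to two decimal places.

For two equal groups, power = Φ(d·√(n/2) − z_{α/2}).
d·√(n/2) = 0.30 × √(66/2) = 0.30 × 5.745 = 1.723.
z_β = 1.723 − 2.576 = -0.853.
Power = Φ(-0.853) = 0.197.

power ≈ 0.20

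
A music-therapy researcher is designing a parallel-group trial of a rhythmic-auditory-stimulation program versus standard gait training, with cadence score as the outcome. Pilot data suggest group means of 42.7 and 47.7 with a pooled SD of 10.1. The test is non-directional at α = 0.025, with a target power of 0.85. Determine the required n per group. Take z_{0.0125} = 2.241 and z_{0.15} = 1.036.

Cohen's d = |M₁ − M₂| / SD_pooled = |42.7 − 47.7| / 10.1 = 5.0 / 10.1 = 0.495.
For two independent groups with equal n: n = 2·((z_{α/2} + z_β) / d)².
z_{α/2} + z_β = 2.241 + 1.036 = 3.277.
n = 2 × (3.277 / 0.495)² = 2 × 6.620² = 2 × 43.83 = 87.7.
Round up to the next whole participant.

n = 88 per group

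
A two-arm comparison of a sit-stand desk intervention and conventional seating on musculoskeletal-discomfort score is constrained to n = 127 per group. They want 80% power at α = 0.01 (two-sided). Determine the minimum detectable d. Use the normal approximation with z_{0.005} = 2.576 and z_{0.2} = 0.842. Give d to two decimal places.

For two independent groups of n = 127 each: d_min = (z_{α/2} + z_β)·√(2/n).
z-sum = 2.576 + 0.842 = 3.418.
d_min = 3.418 × √(2/127) = 3.418 × 0.1255 = 0.429.

d_min ≈ 0.43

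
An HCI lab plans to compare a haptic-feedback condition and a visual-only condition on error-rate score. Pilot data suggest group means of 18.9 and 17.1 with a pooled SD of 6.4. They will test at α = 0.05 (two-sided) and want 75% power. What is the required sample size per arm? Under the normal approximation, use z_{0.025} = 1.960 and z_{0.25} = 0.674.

Cohen's d = |M₁ − M₂| / SD_pooled = |18.9 − 17.1| / 6.4 = 1.8 / 6.4 = 0.281.
For two independent groups with equal n: n = 2·((z_{α/2} + z_β) / d)².
z_{α/2} + z_β = 1.960 + 0.674 = 2.634.
n = 2 × (2.634 / 0.281)² = 2 × 9.374² = 2 × 87.87 = 175.7.
Round up to the next whole participant.

n = 176 per group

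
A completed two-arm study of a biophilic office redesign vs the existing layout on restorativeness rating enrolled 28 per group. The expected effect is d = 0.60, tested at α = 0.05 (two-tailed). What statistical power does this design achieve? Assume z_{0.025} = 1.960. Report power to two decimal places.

power ≈ 0.61

For two equal groups, power = Φ(d·√(n/2) − z_{α/2}).
d·√(n/2) = 0.60 × √(28/2) = 0.60 × 3.742 = 2.245.
z_β = 2.245 − 1.960 = 0.285.
Power = Φ(0.285) = 0.612.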